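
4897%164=141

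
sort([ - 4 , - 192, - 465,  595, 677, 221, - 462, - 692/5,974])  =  [ - 465, - 462, - 192 , - 692/5, - 4,221 , 595, 677, 974 ] 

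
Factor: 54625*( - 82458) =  - 2^1 * 3^4*5^3*19^1*23^1*509^1 = - 4504268250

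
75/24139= 75/24139=0.00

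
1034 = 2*517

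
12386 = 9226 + 3160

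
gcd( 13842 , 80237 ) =1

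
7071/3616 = 7071/3616 = 1.96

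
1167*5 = 5835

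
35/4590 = 7/918 = 0.01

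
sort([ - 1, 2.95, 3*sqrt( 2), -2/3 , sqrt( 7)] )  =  [ - 1,-2/3, sqrt( 7), 2.95, 3*sqrt( 2)]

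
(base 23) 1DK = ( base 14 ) 448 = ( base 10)848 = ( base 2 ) 1101010000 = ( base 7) 2321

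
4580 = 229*20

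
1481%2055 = 1481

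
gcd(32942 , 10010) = 182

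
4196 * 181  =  759476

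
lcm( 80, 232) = 2320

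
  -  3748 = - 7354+3606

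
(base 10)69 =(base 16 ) 45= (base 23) 30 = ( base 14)4D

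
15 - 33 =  - 18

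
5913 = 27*219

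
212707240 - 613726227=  - 401018987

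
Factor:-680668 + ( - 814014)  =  -2^1*7^1*241^1*443^1 = -  1494682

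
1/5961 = 1/5961 = 0.00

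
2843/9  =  2843/9 = 315.89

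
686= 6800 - 6114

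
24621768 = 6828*3606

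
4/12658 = 2/6329=0.00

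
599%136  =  55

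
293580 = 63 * 4660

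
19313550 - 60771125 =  - 41457575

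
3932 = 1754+2178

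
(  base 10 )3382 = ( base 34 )2VG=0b110100110110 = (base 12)1b5a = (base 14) 1338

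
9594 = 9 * 1066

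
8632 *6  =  51792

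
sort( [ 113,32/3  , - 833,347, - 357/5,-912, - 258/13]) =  [ - 912, - 833, - 357/5, - 258/13,32/3,113,347 ] 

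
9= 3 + 6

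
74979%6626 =2093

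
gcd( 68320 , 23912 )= 3416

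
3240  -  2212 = 1028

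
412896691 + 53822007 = 466718698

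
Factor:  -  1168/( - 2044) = 2^2*7^( - 1 ) =4/7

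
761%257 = 247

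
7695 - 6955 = 740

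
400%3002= 400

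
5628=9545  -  3917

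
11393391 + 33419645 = 44813036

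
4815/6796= 4815/6796 = 0.71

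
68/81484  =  17/20371 = 0.00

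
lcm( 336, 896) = 2688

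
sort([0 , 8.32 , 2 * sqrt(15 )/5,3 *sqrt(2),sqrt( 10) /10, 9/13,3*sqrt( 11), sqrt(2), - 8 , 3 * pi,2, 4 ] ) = [ - 8 , 0,  sqrt( 10 )/10,  9/13,  sqrt ( 2), 2 * sqrt( 15)/5, 2,4,3*sqrt(2 ) , 8.32, 3 * pi , 3*sqrt( 11) ] 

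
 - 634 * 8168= - 5178512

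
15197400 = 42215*360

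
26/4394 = 1/169 = 0.01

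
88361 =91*971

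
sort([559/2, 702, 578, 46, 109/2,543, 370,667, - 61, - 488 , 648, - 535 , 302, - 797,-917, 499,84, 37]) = [ - 917, - 797, - 535, - 488,  -  61, 37, 46, 109/2 , 84 , 559/2, 302,  370,499, 543,578, 648,667,702 ] 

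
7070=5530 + 1540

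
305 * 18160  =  5538800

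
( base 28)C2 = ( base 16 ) 152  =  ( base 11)288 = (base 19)hf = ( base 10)338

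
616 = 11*56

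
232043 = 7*33149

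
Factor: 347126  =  2^1*13^3*79^1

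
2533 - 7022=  - 4489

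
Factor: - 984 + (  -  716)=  - 2^2*5^2 * 17^1 = - 1700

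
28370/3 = 9456 + 2/3 = 9456.67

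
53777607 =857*62751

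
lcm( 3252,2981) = 35772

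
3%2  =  1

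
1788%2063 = 1788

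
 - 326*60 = - 19560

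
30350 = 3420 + 26930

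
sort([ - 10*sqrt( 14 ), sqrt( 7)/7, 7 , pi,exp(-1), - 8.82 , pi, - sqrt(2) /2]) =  [- 10*sqrt(14),  -  8.82, - sqrt( 2) /2, exp(-1),sqrt(7) /7, pi, pi, 7]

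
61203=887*69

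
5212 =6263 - 1051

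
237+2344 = 2581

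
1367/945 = 1367/945 =1.45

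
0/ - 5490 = 0/1 = - 0.00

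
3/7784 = 3/7784 = 0.00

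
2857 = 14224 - 11367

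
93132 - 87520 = 5612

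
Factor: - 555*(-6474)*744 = 2673244080 = 2^4*3^3*5^1*13^1 * 31^1*37^1*83^1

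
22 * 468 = 10296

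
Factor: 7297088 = 2^6*113^1*1009^1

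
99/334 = 99/334 = 0.30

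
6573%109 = 33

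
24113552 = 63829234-39715682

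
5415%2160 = 1095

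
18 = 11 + 7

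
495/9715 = 99/1943   =  0.05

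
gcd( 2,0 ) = 2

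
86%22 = 20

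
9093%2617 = 1242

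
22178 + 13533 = 35711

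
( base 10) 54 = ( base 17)33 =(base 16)36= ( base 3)2000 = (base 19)2g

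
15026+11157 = 26183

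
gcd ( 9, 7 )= 1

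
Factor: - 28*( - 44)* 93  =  2^4*3^1  *  7^1*11^1*31^1 = 114576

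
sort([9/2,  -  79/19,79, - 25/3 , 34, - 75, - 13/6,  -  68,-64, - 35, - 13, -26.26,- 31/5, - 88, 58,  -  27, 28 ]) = [ - 88, -75, - 68,-64, - 35,-27, - 26.26, - 13, - 25/3, - 31/5,  -  79/19,- 13/6, 9/2, 28,34  ,  58,79]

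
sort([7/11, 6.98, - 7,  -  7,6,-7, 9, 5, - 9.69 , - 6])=[ - 9.69, - 7, - 7, - 7, - 6  ,  7/11, 5, 6, 6.98, 9]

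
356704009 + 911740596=1268444605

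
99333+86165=185498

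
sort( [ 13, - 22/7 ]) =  [ - 22/7, 13]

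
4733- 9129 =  - 4396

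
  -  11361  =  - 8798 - 2563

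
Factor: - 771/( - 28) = 2^( - 2)*3^1*7^( - 1)*257^1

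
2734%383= 53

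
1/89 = 1/89 = 0.01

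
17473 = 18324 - 851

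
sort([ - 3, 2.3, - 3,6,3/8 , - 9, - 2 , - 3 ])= [ - 9, - 3, - 3,-3  , - 2, 3/8 , 2.3,6]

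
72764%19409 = 14537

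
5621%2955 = 2666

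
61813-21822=39991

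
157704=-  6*( - 26284 ) 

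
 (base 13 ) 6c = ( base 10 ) 90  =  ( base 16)5a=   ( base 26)3C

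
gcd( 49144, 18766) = 2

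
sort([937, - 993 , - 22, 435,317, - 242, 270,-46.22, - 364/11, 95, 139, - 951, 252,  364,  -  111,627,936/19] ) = [ - 993, - 951,-242,  -  111, - 46.22, - 364/11 ,-22, 936/19,95 , 139, 252, 270,317, 364,435, 627, 937 ]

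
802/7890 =401/3945 = 0.10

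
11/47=11/47 =0.23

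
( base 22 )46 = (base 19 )4i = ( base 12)7A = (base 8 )136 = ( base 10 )94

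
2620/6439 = 2620/6439 = 0.41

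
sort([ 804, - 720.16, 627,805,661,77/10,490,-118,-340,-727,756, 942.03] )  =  [ - 727,  -  720.16,-340,  -  118, 77/10, 490, 627,661,756, 804,805, 942.03]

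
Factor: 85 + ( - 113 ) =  - 2^2*7^1 = - 28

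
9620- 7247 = 2373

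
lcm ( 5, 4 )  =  20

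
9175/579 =15+490/579= 15.85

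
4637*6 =27822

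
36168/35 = 36168/35 = 1033.37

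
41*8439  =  345999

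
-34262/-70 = 17131/35 = 489.46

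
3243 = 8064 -4821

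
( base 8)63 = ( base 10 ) 51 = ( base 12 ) 43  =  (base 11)47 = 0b110011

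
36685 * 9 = 330165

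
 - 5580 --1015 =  - 4565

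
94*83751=7872594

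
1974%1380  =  594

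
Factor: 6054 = 2^1*3^1 *1009^1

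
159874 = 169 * 946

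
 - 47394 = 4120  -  51514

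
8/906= 4/453 = 0.01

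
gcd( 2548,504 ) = 28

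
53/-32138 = -1 + 32085/32138 = - 0.00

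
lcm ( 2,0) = 0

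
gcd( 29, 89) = 1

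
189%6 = 3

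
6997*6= 41982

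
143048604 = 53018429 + 90030175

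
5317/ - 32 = - 5317/32=-  166.16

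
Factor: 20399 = 20399^1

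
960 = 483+477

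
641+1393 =2034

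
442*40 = 17680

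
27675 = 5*5535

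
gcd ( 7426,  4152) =2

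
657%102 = 45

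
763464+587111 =1350575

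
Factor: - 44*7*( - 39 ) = 2^2 * 3^1*7^1*11^1 * 13^1=12012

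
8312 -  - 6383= 14695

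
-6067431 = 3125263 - 9192694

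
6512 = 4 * 1628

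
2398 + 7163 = 9561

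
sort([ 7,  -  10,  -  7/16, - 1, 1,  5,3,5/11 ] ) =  [ - 10, - 1, - 7/16,  5/11, 1, 3,5, 7]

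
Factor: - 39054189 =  - 3^1* 71^1 * 181^1 *1013^1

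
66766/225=296 + 166/225 = 296.74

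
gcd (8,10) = 2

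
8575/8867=8575/8867=0.97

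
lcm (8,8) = 8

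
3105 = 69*45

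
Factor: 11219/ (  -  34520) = -2^( - 3) * 5^(  -  1)*13^1=- 13/40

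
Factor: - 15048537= - 3^1*7^2*167^1 * 613^1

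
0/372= 0 = 0.00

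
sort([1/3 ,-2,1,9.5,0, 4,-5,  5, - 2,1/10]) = [ - 5, -2,- 2,0,1/10, 1/3,1,4, 5,9.5] 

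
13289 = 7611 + 5678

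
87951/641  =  87951/641 = 137.21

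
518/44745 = 518/44745 = 0.01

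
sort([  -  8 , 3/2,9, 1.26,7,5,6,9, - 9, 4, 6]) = [ - 9, - 8, 1.26,3/2, 4,5,6,6,7,  9 , 9 ] 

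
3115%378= 91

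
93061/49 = 93061/49 =1899.20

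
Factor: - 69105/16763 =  -3^1 * 5^1*17^1 *271^1 *16763^(-1)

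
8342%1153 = 271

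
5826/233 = 25+1/233 = 25.00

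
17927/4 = 17927/4 = 4481.75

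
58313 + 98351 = 156664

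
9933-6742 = 3191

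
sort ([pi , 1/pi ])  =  [ 1/pi,  pi ]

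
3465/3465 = 1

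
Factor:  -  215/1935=-3^( - 2) = - 1/9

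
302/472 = 151/236 = 0.64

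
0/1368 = 0 = 0.00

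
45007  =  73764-28757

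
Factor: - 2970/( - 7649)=2^1*3^3*5^1*11^1*7649^( - 1)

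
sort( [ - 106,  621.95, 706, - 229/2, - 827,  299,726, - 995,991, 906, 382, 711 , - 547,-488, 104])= [ - 995, - 827, - 547, - 488, - 229/2, - 106, 104, 299,  382,621.95, 706,  711,  726,  906,  991 ] 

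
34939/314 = 111+85/314 = 111.27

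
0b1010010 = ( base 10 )82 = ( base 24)3A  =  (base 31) 2k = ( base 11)75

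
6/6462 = 1/1077 = 0.00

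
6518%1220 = 418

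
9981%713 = 712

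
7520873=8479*887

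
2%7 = 2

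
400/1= 400 = 400.00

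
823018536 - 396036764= 426981772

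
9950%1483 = 1052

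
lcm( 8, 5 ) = 40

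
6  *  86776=520656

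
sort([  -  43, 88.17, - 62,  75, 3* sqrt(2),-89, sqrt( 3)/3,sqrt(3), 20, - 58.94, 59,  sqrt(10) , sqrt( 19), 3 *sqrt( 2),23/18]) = [  -  89,  -  62,-58.94, - 43, sqrt(3 )/3, 23/18, sqrt( 3),sqrt( 10), 3*sqrt(2 ), 3*sqrt(2),sqrt( 19), 20,59, 75,  88.17]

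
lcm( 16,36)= 144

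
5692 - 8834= - 3142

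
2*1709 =3418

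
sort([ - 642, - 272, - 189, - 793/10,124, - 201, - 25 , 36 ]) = [ - 642,-272,-201, - 189, - 793/10 ,-25,  36,124]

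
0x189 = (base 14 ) 201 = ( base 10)393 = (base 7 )1101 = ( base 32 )C9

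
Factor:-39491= -17^1*23^1*  101^1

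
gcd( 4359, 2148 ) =3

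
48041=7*6863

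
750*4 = 3000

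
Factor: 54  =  2^1*3^3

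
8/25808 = 1/3226=0.00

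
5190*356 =1847640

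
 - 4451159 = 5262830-9713989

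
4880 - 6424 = -1544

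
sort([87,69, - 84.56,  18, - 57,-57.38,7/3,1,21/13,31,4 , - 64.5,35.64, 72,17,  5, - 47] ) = [- 84.56, - 64.5, - 57.38, - 57 ,-47,1, 21/13,7/3, 4,5,17,18,  31,35.64,69,72, 87 ]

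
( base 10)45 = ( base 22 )21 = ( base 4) 231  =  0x2D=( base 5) 140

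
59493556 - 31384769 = 28108787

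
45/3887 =45/3887 = 0.01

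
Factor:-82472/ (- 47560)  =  5^(-1)*13^2*29^ ( - 1)*41^(- 1) *61^1= 10309/5945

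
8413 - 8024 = 389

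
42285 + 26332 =68617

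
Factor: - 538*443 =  - 2^1*269^1*443^1=- 238334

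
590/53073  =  590/53073 = 0.01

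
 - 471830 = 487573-959403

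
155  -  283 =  - 128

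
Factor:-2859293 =- 1439^1*1987^1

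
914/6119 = 914/6119=0.15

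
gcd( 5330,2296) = 82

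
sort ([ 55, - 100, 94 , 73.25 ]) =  [-100,55, 73.25, 94 ] 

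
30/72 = 5/12 = 0.42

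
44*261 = 11484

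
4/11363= 4/11363 = 0.00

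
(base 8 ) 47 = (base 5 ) 124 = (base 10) 39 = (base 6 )103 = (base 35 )14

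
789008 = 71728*11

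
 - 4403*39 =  - 171717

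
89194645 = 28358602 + 60836043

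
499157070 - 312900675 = 186256395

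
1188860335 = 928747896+260112439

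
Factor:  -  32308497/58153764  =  -2^( - 2)*3^2 * 13^1*83^1*1109^1*4846147^(-1 ) =-10769499/19384588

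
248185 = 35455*7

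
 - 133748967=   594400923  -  728149890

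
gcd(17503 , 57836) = 761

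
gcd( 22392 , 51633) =9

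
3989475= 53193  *75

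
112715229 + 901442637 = 1014157866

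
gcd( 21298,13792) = 2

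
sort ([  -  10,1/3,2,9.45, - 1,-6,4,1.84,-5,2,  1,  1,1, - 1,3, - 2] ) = [ - 10, - 6,-5,  -  2 ,  -  1,-1,1/3,  1, 1,1,  1.84, 2, 2, 3,4, 9.45]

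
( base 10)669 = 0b1010011101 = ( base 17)256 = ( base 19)1G4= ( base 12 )479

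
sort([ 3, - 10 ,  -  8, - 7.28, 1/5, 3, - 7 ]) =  [ - 10, - 8, - 7.28,-7, 1/5,3, 3]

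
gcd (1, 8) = 1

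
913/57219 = 913/57219= 0.02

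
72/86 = 36/43 = 0.84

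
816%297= 222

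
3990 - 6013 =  - 2023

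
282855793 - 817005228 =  - 534149435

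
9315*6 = 55890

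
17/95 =17/95 = 0.18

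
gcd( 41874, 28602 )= 42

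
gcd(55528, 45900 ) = 4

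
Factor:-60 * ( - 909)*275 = 14998500 = 2^2*3^3*5^3 * 11^1*101^1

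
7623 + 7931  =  15554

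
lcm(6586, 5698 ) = 507122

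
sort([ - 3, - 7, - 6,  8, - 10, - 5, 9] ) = [ - 10, -7 , - 6, - 5 , - 3, 8, 9 ] 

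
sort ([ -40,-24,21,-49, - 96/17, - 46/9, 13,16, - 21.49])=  [ - 49, - 40,-24, - 21.49,-96/17, - 46/9,  13,16, 21 ] 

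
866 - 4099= - 3233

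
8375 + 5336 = 13711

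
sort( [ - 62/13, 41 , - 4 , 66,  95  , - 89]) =[ - 89 , - 62/13, - 4,  41, 66, 95]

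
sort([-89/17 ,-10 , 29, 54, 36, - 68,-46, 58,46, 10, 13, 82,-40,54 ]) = [-68, - 46,- 40,-10, - 89/17 , 10, 13, 29, 36, 46, 54, 54, 58, 82]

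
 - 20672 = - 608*34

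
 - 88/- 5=88/5  =  17.60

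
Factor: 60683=7^1* 8669^1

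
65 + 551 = 616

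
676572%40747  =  24620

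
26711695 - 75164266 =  - 48452571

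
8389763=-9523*( - 881)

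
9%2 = 1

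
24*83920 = 2014080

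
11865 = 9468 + 2397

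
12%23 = 12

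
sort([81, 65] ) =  [ 65, 81] 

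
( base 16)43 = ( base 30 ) 27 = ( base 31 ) 25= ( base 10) 67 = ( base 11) 61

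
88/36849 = 88/36849 = 0.00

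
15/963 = 5/321  =  0.02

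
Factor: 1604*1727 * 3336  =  2^5*3^1*11^1*139^1*157^1*401^1  =  9241080288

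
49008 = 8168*6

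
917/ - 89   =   - 917/89 = -  10.30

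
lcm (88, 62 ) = 2728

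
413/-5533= -1 + 5120/5533 = -0.07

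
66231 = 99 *669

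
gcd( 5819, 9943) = 1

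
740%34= 26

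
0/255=0 = 0.00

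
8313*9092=75581796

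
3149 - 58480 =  - 55331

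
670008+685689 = 1355697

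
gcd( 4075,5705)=815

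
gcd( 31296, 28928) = 64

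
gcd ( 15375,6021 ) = 3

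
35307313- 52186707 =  - 16879394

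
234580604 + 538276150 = 772856754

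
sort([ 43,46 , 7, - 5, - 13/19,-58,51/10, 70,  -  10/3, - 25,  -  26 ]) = [ - 58, - 26,-25, - 5, - 10/3, - 13/19 , 51/10  ,  7,  43, 46, 70 ] 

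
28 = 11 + 17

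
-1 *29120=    - 29120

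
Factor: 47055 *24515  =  1153553325 = 3^1*5^2*3137^1*4903^1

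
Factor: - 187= - 11^1*17^1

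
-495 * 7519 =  - 3721905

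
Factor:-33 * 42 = - 1386 = - 2^1 * 3^2*7^1*11^1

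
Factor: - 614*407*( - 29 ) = 7247042 = 2^1*11^1 * 29^1 * 37^1*307^1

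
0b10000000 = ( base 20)68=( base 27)4k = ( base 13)9B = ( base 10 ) 128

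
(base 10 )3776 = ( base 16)ec0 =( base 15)11BB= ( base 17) d12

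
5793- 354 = 5439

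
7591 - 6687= 904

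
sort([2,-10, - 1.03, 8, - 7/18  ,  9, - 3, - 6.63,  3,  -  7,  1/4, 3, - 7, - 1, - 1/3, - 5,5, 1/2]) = [ - 10 , - 7, - 7,-6.63,  -  5  , - 3, - 1.03,-1, - 7/18, - 1/3,1/4, 1/2, 2,3, 3, 5,8, 9]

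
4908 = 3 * 1636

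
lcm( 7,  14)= 14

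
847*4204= 3560788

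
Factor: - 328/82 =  - 4 =- 2^2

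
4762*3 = 14286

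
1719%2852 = 1719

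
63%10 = 3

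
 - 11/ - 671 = 1/61  =  0.02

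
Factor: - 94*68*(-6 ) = 38352 = 2^4*3^1*17^1*47^1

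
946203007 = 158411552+787791455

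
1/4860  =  1/4860 =0.00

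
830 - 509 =321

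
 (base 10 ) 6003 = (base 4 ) 1131303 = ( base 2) 1011101110011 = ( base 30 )6k3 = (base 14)228b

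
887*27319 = 24231953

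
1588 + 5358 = 6946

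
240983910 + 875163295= 1116147205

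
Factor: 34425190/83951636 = 2^(- 1) * 5^1*29^( -1)*31^1*111049^1 * 723721^( - 1) = 17212595/41975818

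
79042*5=395210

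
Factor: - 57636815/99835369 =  - 5^1*41^( - 1)*101^( - 1) * 24109^(  -  1)*11527363^1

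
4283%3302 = 981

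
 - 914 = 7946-8860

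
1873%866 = 141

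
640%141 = 76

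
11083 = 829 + 10254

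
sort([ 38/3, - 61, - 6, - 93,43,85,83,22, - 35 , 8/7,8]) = [ - 93,-61, - 35,-6, 8/7,8 , 38/3,22, 43,83,  85]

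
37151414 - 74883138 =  - 37731724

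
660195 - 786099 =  - 125904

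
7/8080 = 7/8080 = 0.00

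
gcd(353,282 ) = 1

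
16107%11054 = 5053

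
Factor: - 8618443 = - 8618443^1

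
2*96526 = 193052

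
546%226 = 94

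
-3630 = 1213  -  4843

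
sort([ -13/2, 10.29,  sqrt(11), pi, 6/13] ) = [-13/2 , 6/13, pi, sqrt( 11) , 10.29 ] 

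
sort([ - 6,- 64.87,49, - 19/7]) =[-64.87, - 6 ,-19/7 , 49]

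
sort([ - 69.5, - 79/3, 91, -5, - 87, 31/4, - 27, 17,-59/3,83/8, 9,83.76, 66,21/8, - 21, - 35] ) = [ - 87, - 69.5, - 35, - 27 ,-79/3, - 21, - 59/3, - 5, 21/8, 31/4, 9, 83/8,17, 66, 83.76, 91]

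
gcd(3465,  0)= 3465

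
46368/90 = 515 + 1/5= 515.20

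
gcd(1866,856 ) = 2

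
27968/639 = 43 + 491/639 = 43.77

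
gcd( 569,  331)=1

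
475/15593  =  475/15593 = 0.03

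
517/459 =1 +58/459 = 1.13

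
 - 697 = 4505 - 5202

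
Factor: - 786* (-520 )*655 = 267711600 = 2^4*3^1 * 5^2*13^1*131^2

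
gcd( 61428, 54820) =4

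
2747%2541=206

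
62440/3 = 62440/3 = 20813.33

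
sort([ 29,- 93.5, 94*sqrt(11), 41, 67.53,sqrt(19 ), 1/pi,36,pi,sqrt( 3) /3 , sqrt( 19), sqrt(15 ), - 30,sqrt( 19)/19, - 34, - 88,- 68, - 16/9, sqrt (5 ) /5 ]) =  [ - 93.5, - 88, - 68, - 34, - 30, - 16/9, sqrt(19)/19 , 1/pi,sqrt( 5 ) /5, sqrt( 3 )/3, pi , sqrt( 15 ), sqrt( 19 ),  sqrt(19 ), 29,36, 41, 67.53,94 *sqrt( 11) ] 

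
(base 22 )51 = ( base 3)11010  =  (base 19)5g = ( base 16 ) 6F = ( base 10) 111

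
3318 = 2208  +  1110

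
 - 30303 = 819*(- 37 )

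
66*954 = 62964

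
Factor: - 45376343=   -31^1 * 173^1*8461^1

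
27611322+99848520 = 127459842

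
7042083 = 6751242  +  290841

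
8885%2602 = 1079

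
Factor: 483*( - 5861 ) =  - 3^1*7^1 *23^1 * 5861^1 = - 2830863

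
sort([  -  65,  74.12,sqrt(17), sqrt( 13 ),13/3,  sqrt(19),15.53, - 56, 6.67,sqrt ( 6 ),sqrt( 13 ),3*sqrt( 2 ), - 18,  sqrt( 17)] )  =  [-65,-56, - 18,sqrt (6 ), sqrt(13 ),sqrt(13), sqrt(17),sqrt(17 ),  3*sqrt(2) , 13/3,sqrt( 19 ),6.67, 15.53,74.12] 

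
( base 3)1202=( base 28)1j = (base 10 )47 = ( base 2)101111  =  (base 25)1m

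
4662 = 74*63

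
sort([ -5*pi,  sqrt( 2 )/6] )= [-5  *pi,  sqrt(2) /6] 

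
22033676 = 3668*6007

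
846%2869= 846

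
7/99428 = 1/14204 = 0.00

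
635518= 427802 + 207716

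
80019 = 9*8891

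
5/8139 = 5/8139 = 0.00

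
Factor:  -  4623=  - 3^1*23^1*67^1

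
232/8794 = 116/4397 = 0.03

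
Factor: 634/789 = 2^1*3^( - 1) * 263^( - 1)*317^1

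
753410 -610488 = 142922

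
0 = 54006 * 0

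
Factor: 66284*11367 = 2^2 *3^3*73^1* 227^1*421^1 = 753450228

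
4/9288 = 1/2322 = 0.00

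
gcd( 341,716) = 1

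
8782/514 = 4391/257=17.09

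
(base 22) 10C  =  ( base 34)ek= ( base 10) 496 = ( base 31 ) g0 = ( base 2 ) 111110000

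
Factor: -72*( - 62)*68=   2^6*3^2*17^1*31^1= 303552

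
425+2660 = 3085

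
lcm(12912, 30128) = 90384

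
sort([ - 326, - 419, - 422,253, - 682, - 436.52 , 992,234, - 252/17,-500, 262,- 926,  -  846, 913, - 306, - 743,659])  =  [  -  926 ,-846, -743, - 682, - 500, - 436.52 ,-422, - 419, - 326,- 306, - 252/17,234 , 253,262, 659,913, 992 ]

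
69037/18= 69037/18=3835.39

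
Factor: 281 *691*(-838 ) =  - 2^1 * 281^1*419^1*691^1  =  - 162715298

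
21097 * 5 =105485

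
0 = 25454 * 0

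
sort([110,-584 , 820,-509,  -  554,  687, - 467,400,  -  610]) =[ - 610, - 584, - 554, - 509, - 467,110,400, 687, 820]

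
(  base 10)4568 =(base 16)11d8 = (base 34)3WC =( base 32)4EO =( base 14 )1944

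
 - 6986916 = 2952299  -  9939215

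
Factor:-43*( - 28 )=2^2*7^1*43^1  =  1204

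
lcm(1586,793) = 1586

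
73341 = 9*8149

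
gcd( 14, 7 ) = 7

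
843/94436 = 843/94436 = 0.01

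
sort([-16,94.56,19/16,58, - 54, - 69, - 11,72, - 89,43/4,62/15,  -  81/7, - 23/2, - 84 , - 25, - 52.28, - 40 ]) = [  -  89, - 84, - 69, - 54, - 52.28, - 40,-25, - 16,-81/7, - 23/2, - 11 , 19/16,62/15,43/4,  58,72,94.56 ] 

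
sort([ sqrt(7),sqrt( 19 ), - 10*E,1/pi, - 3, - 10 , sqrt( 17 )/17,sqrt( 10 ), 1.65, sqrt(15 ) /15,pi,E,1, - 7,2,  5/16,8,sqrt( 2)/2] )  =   [ - 10*E,-10, - 7, - 3,sqrt(17 )/17, sqrt( 15) /15 , 5/16,1/pi, sqrt(2)/2,1,  1.65, 2,sqrt( 7),E,pi,sqrt(10),sqrt(19),8 ] 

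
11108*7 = 77756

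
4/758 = 2/379 = 0.01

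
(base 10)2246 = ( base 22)4E2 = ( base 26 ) 38a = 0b100011000110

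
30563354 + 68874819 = 99438173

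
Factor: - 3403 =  - 41^1*83^1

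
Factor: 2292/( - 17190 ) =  - 2/15=- 2^1*3^(  -  1 )*5^(  -  1 ) 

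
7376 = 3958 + 3418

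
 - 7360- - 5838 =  - 1522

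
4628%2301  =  26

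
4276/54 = 79 + 5/27 = 79.19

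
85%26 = 7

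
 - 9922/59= - 169 + 49/59=   - 168.17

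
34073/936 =36 + 29/72 = 36.40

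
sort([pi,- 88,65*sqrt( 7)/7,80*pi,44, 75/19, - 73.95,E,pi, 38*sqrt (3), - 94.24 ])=[  -  94.24, - 88, - 73.95, E,pi,pi, 75/19, 65*sqrt(7)/7,44, 38*sqrt( 3), 80*pi ] 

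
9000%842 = 580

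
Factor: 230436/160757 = 2^2*3^2 * 37^1 * 173^1*160757^( - 1 ) 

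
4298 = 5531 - 1233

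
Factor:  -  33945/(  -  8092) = 2^( - 2)*3^1*5^1*7^( - 1 )*17^( - 2)*31^1 * 73^1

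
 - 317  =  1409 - 1726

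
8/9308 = 2/2327 = 0.00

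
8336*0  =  0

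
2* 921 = 1842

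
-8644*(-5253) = 45406932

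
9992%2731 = 1799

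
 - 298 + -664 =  - 962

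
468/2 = 234=234.00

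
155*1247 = 193285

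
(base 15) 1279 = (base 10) 3939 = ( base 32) 3r3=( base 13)1A40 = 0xF63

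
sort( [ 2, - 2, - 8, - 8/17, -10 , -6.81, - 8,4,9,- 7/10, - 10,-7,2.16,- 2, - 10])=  [ - 10, - 10, - 10,-8, - 8 ,-7 ,  -  6.81, - 2, - 2,- 7/10, - 8/17,2,2.16, 4, 9]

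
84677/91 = 84677/91 = 930.52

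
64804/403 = 160 + 324/403 = 160.80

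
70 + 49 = 119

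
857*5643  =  4836051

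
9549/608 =9549/608  =  15.71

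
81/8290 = 81/8290 = 0.01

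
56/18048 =7/2256 = 0.00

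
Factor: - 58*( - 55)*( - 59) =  - 188210 = - 2^1*5^1*11^1*29^1 * 59^1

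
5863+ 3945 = 9808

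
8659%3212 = 2235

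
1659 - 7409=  - 5750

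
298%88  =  34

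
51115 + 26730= 77845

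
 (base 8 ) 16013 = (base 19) 10gg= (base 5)212204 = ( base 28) 94B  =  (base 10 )7179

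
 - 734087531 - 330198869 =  - 1064286400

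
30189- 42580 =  - 12391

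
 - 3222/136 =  - 1611/68 = - 23.69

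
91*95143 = 8658013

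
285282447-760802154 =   -  475519707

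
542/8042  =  271/4021 = 0.07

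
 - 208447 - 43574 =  - 252021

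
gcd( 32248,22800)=8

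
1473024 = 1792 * 822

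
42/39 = 14/13 = 1.08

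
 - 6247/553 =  - 12 +389/553 = - 11.30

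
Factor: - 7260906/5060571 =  - 2420302/1686857 = - 2^1*1210151^1*1686857^( - 1 )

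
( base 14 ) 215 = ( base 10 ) 411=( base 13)258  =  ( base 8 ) 633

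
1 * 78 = 78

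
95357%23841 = 23834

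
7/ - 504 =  - 1/72 = - 0.01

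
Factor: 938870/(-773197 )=-2^1*5^1*47^(-1 ) * 16451^( - 1)*93887^1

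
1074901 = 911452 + 163449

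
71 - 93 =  - 22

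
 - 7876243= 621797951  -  629674194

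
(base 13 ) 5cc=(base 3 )1101112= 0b1111110101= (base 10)1013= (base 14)525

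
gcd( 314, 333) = 1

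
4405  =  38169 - 33764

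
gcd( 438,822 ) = 6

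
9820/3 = 3273 +1/3 = 3273.33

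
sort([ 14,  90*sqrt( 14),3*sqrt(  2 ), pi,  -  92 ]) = [  -  92,pi,3*sqrt(2),14,  90*sqrt( 14 ) ]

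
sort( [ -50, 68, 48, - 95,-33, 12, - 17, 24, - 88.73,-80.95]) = [ -95, - 88.73, - 80.95, - 50, - 33, - 17, 12,  24,48, 68]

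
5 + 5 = 10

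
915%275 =90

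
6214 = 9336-3122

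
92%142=92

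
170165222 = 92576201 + 77589021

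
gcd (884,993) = 1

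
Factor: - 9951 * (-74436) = 740712636  =  2^2*3^2*31^1*107^1*6203^1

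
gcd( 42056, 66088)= 6008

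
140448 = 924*152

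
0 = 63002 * 0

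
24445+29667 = 54112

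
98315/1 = 98315 = 98315.00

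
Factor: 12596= 2^2*47^1*67^1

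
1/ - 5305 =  - 1/5305 = - 0.00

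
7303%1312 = 743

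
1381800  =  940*1470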